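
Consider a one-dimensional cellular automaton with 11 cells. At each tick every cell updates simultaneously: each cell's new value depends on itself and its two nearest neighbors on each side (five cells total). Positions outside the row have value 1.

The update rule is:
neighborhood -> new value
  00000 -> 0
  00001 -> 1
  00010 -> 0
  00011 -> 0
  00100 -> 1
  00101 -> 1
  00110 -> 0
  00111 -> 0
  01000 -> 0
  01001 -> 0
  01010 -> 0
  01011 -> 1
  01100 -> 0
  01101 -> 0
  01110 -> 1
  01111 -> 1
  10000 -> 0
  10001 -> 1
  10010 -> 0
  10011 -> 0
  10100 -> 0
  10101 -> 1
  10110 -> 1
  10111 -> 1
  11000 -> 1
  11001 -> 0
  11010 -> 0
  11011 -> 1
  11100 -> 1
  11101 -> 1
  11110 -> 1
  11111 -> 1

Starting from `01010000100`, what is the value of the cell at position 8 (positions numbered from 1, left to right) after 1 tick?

0

tick 1: 01000010100
position 8 holds 0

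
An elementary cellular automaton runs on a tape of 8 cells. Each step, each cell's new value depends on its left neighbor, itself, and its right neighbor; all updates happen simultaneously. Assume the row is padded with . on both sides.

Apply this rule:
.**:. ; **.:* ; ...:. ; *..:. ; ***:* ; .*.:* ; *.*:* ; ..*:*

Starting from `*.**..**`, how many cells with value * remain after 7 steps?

6

step 1: **.*.*.*
step 2: .*******
step 3: *.******
step 4: **.*****
step 5: .**.****
step 6: *.**.***
step 7: **.**.**
count of *: 6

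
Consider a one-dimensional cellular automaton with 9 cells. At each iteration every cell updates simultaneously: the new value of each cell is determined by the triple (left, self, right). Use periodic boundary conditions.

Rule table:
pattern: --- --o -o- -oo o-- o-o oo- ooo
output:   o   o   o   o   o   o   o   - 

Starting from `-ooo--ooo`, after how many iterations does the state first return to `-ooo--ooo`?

iteration 1: oo-oooo-o
iteration 2: -ooo--ooo

2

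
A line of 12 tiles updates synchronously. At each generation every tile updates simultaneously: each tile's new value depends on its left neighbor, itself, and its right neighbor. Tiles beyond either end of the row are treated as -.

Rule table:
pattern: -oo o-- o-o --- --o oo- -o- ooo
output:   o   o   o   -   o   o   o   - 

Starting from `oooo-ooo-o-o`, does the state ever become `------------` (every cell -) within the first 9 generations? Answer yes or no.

o--ooo-ooooo
oooo-ooo---o
o--ooo-oo-oo
oooo-ooooooo
o--ooo-----o
oooo-oo---oo
o--ooooo-ooo
oooo---ooo-o
o--oo-oo-ooo
generation 9 is o--oo-oo-ooo, still not uniform -

no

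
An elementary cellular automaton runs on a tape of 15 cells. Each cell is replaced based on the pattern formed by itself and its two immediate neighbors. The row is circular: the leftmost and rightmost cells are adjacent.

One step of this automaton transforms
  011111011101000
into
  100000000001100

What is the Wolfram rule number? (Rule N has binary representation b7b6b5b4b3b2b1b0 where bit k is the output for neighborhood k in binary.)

position 2: 111 → 0  (bit 7 = 0)
position 5: 110 → 0  (bit 6 = 0)
position 6: 101 → 0  (bit 5 = 0)
position 12: 100 → 1  (bit 4 = 1)
position 1: 011 → 0  (bit 3 = 0)
position 11: 010 → 1  (bit 2 = 1)
position 0: 001 → 1  (bit 1 = 1)
position 13: 000 → 0  (bit 0 = 0)
bits b7..b0 = 00010110 = 22

22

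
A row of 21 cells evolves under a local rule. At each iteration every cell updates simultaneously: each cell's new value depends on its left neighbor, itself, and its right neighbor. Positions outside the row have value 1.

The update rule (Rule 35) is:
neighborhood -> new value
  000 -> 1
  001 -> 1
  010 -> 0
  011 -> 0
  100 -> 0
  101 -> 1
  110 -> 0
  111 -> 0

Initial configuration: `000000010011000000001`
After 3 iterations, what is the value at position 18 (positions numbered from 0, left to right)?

011111100100011111110
100000001001100000001
001111110010001111110
position 18 holds 1

1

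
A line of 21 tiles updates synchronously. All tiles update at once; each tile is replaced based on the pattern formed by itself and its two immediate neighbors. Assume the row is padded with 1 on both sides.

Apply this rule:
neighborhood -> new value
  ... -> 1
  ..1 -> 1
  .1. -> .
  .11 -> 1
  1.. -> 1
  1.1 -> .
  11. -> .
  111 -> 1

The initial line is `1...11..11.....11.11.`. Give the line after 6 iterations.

iteration 1: .1111.111.111111..1..
iteration 2: .111..11..11111.11.11
iteration 3: .11.111.111111..1..11
iteration 4: .1..11..11111.11.1111
iteration 5: ..111.111111..1..1111
iteration 6: 1111..11111.11.111111

1111..11111.11.111111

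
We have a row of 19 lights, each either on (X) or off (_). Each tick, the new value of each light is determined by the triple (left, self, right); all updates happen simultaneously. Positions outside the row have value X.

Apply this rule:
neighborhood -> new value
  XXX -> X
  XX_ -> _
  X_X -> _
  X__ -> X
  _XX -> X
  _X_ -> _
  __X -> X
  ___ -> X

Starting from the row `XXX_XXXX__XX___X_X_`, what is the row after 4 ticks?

XX__XXX_XXX_XXX____
X_XXXX__XX__XX_XXXX
__XXX_XXX_XXX__XXXX
XXXX__XX__XX_XXXXXX

XXXX__XX__XX_XXXXXX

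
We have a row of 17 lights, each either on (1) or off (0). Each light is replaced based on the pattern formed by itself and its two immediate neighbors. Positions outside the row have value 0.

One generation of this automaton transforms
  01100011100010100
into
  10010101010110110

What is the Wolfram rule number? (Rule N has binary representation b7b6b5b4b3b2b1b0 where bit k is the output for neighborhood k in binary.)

150

position 7: 111 → 1  (bit 7 = 1)
position 2: 110 → 0  (bit 6 = 0)
position 13: 101 → 0  (bit 5 = 0)
position 3: 100 → 1  (bit 4 = 1)
position 1: 011 → 0  (bit 3 = 0)
position 12: 010 → 1  (bit 2 = 1)
position 0: 001 → 1  (bit 1 = 1)
position 4: 000 → 0  (bit 0 = 0)
bits b7..b0 = 10010110 = 150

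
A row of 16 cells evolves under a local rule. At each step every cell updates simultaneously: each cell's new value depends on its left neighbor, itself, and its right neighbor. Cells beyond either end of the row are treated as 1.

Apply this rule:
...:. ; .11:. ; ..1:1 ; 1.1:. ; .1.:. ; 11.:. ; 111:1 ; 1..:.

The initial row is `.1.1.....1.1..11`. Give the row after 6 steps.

...1....1...1..1

........1....1.1
.......1....1...
......1....1...1
.....1....1...1.
....1....1...1..
...1....1...1..1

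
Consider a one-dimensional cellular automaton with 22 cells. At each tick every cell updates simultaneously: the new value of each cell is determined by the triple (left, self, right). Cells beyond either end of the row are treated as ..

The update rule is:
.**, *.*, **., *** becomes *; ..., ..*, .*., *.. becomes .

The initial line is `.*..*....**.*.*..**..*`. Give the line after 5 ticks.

.........****....**...

tick 1: .........***.*...**...
tick 2: .........****....**...
tick 3: .........****....**...  (fixed point — unchanged through tick 5)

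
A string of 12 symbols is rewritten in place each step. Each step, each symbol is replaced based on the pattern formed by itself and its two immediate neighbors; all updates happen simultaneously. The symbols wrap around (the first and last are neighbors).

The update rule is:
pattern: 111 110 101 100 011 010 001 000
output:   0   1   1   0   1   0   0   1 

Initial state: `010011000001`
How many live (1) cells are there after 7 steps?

step 1: 100011011100
step 2: 001011110100
step 3: 100110011001
step 4: 100110011001  (fixed point — unchanged through step 7)
count of 1: 6

6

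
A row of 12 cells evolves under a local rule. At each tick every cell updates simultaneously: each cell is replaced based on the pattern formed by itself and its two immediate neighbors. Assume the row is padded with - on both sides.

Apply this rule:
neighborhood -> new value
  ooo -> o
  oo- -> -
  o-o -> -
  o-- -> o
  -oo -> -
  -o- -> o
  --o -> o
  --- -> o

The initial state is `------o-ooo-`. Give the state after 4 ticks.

o--o-ooooooo

ooooooo--o-o
-ooooo-ooo-o
o-ooo---o--o
o--o-ooooooo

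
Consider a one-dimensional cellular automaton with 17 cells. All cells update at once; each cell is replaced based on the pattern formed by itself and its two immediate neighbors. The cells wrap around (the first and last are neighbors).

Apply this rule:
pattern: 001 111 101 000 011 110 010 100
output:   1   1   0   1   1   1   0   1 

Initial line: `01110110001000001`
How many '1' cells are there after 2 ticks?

tick 1: 01110111110111110
tick 2: 11110111110111111
count of 1: 15

15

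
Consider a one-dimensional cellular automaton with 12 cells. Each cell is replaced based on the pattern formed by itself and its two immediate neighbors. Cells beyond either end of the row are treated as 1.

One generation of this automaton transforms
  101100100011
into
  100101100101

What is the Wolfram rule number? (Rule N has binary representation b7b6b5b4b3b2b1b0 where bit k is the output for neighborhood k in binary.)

position 11: 111 → 1  (bit 7 = 1)
position 0: 110 → 1  (bit 6 = 1)
position 1: 101 → 0  (bit 5 = 0)
position 4: 100 → 0  (bit 4 = 0)
position 2: 011 → 0  (bit 3 = 0)
position 6: 010 → 1  (bit 2 = 1)
position 5: 001 → 1  (bit 1 = 1)
position 8: 000 → 0  (bit 0 = 0)
bits b7..b0 = 11000110 = 198

198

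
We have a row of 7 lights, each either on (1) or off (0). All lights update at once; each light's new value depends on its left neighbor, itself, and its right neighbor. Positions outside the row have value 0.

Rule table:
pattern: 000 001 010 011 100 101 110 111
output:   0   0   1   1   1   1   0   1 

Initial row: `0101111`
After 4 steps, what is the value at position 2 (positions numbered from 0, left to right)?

1

0111110
0111101
0111011
0110110
position 2 holds 1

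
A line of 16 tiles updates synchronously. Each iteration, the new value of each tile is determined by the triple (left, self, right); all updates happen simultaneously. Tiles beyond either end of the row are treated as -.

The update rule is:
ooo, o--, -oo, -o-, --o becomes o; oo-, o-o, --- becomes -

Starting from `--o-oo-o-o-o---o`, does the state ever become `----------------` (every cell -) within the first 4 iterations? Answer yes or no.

iteration 1: -oo-o--o-o-oo-oo
iteration 2: oo--oooo-o-o--o-
iteration 3: o-ooooo--o-ooooo
iteration 4: o-oooo-ooo-oooo-
iteration 4 is o-oooo-ooo-oooo-, still not uniform -

no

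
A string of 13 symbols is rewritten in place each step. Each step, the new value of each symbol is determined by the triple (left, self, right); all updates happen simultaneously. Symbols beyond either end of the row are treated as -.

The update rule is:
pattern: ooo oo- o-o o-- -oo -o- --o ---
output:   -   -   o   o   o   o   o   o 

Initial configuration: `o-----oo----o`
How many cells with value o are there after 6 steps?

3

ooooooo-ooooo
o------oo----
oooooooo-oooo
o-------oo---
ooooooooo-ooo
o--------oo--
count of o: 3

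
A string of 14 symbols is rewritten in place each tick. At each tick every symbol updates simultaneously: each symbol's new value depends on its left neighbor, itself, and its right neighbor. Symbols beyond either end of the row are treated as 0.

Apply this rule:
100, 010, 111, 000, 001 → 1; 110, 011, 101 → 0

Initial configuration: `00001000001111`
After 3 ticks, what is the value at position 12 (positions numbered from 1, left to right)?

tick 1: 11111111110110
tick 2: 01111111100001
tick 3: 10111111011111
position 12 holds 1

1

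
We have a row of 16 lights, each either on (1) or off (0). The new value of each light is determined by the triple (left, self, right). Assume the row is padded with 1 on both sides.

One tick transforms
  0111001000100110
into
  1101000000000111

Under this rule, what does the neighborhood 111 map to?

At position 2 the neighborhood is 111; the next row has 0 there.

0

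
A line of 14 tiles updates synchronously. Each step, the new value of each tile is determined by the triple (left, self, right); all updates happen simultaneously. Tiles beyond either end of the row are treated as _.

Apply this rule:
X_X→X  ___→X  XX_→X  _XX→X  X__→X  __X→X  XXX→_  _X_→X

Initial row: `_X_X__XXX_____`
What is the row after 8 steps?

X_____XXX____X

XXXXXXX_XXXXXX
X_____XXX____X
XXXXXXX_XXXXXX  (repeats step 1; period 2)
step 8: X_____XXX____X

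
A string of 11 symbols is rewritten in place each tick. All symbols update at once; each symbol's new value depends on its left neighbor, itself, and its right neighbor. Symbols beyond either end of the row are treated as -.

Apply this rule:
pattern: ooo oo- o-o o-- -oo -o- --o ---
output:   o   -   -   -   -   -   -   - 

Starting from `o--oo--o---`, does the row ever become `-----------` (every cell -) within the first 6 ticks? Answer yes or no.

yes

tick 1: -----------
all cells are - at tick 1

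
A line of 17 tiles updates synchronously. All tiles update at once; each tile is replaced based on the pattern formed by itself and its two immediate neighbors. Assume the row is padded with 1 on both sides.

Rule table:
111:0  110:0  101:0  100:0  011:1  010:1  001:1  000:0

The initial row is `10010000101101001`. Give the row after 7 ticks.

00110001101001011
01100011001011010
01000110011010010
01001100110010110
01011001100110100
01010011001100101
01010110011001101

01010110011001101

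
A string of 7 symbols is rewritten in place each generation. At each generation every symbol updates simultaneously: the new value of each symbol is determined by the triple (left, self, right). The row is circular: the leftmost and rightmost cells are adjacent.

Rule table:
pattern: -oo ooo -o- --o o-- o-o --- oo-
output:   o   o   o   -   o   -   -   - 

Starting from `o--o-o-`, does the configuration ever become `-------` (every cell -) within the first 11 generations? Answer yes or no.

no

generation 1: oo-o-o-
generation 2: o--o-o-  (repeats generation 0; period 2)
generation 11: oo-o-o-
generation 11 is oo-o-o-, still not uniform -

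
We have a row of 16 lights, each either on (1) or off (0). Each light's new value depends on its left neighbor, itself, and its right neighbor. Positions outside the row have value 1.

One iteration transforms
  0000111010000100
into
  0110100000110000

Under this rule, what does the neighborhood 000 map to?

At position 1 the neighborhood is 000; the next row has 1 there.

1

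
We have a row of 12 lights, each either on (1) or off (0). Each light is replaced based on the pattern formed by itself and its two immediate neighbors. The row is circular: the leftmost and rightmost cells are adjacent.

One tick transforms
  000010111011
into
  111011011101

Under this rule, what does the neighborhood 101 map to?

1

At position 5 the neighborhood is 101; the next row has 1 there.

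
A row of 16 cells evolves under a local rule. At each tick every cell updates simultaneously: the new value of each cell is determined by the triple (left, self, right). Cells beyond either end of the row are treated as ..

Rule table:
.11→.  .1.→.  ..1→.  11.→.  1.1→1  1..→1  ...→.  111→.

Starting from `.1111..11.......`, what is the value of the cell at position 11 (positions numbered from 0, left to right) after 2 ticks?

.....1...1......
......1...1.....
position 11 holds .

.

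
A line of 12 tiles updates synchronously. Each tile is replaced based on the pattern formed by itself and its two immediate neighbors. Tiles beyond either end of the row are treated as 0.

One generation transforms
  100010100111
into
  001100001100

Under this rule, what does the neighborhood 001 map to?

At position 3 the neighborhood is 001; the next row has 1 there.

1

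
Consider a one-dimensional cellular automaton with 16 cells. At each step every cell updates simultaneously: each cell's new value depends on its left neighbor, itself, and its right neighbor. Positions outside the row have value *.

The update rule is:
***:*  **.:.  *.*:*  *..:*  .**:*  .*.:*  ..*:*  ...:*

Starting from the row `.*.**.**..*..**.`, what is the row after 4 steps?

*.**.******.****

****.**.******.*
***.**.******.**
**.**.******.***
*.**.******.****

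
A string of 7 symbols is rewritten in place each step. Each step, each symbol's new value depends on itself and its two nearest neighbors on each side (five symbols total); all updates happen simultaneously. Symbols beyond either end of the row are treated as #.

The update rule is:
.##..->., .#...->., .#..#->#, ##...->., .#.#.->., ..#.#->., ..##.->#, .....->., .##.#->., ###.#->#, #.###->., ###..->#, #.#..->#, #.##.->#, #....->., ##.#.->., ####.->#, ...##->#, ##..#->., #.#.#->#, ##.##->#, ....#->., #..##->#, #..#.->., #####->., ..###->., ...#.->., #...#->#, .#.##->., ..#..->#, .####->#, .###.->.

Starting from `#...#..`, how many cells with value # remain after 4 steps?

step 1: #.#.###
step 2: #.#..#.
step 3: #.##...
step 4: ###..##
count of #: 5

5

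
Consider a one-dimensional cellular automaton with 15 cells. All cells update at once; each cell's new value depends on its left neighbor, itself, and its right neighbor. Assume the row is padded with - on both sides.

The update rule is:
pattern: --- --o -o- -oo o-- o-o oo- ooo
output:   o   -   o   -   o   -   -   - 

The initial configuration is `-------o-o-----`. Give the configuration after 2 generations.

-------o-------

oooooo-o-oooooo
-------o-------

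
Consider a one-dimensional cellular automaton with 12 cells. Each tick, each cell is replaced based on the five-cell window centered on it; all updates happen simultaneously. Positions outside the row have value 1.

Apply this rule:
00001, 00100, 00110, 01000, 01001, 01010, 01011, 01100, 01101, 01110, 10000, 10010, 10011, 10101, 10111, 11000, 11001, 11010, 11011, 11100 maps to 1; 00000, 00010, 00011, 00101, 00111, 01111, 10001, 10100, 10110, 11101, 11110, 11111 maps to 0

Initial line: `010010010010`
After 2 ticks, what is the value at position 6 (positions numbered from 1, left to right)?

0

101111111101
011000000011
position 6 holds 0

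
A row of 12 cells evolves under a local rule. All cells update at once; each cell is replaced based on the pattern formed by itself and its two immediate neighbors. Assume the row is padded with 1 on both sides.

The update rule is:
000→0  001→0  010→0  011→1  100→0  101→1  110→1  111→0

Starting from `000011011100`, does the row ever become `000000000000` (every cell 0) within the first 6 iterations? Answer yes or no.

000011110100
000010011000
000000011000
000000011000  (fixed point — unchanged through iteration 6)
iteration 6 is 000000011000, still not uniform 0

no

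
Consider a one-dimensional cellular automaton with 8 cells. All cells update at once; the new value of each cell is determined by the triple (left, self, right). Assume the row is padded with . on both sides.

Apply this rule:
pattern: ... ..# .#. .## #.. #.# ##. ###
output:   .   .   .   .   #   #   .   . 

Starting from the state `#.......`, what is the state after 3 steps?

...#....

.#......
..#.....
...#....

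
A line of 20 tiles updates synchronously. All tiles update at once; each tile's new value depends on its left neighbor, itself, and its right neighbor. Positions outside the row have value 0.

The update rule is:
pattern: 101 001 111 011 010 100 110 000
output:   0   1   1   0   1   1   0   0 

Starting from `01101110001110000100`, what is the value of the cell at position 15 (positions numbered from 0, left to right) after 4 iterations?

10000101010101001110
11001101010101110101
00110001010100100101
01001011010111111101
position 15 holds 1

1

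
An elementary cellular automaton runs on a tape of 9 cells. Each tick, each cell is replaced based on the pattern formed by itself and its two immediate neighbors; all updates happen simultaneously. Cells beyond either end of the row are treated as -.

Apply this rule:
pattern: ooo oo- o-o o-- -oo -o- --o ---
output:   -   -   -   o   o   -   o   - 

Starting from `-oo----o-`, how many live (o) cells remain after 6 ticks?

tick 1: oo-o--o-o
tick 2: o---oo---
tick 3: -o-oo-o--
tick 4: o--o---o-
tick 5: -oo-o-o-o
tick 6: oo-------
count of o: 2

2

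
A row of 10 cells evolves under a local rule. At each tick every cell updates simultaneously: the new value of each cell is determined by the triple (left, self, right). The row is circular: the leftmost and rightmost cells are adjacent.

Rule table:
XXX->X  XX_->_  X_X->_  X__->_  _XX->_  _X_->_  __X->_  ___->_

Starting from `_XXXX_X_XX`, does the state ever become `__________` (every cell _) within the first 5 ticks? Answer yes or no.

yes

tick 1: __XX______
tick 2: __________
all cells are _ at tick 2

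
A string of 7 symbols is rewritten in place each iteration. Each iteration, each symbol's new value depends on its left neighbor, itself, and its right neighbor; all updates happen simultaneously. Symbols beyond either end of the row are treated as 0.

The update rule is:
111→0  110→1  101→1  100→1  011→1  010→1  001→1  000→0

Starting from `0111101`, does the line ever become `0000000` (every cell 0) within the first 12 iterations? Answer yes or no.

iteration 1: 1100111
iteration 2: 1111101
iteration 3: 1000111
iteration 4: 1101101
iteration 5: 1111111
iteration 6: 1000001
iteration 7: 1100011
iteration 8: 1110111
iteration 9: 1011101
iteration 10: 1110111  (repeats iteration 8; period 2)
iteration 12: 1110111
iteration 12 is 1110111, still not uniform 0

no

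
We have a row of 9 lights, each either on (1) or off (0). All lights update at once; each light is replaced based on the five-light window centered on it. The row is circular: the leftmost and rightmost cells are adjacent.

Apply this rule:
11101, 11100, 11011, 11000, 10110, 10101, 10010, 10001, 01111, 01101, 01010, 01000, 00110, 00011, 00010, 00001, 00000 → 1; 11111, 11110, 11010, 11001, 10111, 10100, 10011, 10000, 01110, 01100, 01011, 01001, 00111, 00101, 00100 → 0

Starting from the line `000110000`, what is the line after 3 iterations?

iteration 1: 111101011
iteration 2: 000101001
iteration 3: 111010010

111010010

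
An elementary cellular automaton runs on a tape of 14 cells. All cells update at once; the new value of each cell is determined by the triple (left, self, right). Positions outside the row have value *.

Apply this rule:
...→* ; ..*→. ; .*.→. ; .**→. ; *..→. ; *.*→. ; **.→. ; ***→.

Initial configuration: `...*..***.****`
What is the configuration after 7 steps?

step 1: .*............
step 2: ...**********.
step 3: .*............  (repeats step 1; period 2)
step 7: .*............

.*............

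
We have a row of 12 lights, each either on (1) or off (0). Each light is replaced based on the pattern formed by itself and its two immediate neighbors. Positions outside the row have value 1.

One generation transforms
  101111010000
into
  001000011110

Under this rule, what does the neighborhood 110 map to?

At position 0 the neighborhood is 110; the next row has 0 there.

0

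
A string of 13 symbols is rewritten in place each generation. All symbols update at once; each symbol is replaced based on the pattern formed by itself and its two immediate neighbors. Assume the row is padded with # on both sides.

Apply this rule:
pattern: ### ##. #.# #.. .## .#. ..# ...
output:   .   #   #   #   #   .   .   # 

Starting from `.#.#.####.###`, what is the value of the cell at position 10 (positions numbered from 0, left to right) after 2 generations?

#

#.#.##..###..
##.####.#.##.
position 10 holds #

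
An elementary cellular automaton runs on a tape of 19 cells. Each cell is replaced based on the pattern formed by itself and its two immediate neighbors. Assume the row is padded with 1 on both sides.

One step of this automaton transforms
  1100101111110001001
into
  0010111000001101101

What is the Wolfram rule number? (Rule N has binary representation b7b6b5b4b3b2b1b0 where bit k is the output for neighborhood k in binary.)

61

position 0: 111 → 0  (bit 7 = 0)
position 1: 110 → 0  (bit 6 = 0)
position 5: 101 → 1  (bit 5 = 1)
position 2: 100 → 1  (bit 4 = 1)
position 6: 011 → 1  (bit 3 = 1)
position 4: 010 → 1  (bit 2 = 1)
position 3: 001 → 0  (bit 1 = 0)
position 13: 000 → 1  (bit 0 = 1)
bits b7..b0 = 00111101 = 61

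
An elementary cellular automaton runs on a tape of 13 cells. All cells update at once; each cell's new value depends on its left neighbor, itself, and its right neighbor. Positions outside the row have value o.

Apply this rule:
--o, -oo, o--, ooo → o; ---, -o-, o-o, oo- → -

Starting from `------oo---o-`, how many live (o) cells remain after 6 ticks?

o----oo-o-o--
-o--oo-----oo
--ooo-o---ooo
oooo---o-oooo
ooo-o-o--oooo
oo-----oooooo
count of o: 8

8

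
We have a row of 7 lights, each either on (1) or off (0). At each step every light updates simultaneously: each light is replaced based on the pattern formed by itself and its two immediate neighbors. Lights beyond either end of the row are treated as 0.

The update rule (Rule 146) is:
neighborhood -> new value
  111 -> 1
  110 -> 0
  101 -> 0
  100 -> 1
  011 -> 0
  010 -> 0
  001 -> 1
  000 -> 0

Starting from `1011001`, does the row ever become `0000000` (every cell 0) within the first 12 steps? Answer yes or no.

no

0000110
0001001
0010110
0100001
1010010
0001101
0010000
0101000
1000100
0101010
1000001
0100010
step 12 is 0100010, still not uniform 0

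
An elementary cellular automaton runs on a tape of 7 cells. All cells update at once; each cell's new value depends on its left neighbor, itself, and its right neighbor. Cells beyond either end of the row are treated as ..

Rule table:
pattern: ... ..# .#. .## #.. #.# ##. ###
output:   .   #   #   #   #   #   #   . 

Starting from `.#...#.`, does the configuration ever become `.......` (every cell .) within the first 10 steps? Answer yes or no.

no

###.###
#.###.#
###.###  (repeats step 1; period 2)
step 10: #.###.#
step 10 is #.###.#, still not uniform .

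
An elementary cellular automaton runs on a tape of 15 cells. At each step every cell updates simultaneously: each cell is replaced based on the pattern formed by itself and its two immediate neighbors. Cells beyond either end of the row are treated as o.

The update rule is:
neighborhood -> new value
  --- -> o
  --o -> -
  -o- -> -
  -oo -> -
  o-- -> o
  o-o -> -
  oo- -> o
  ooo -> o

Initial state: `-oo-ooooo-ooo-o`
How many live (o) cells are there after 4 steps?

--o--oooo--oo--
o--o--oooo--oo-
oo--o--oooo--o-
ooo--o--oooo---
count of o: 8

8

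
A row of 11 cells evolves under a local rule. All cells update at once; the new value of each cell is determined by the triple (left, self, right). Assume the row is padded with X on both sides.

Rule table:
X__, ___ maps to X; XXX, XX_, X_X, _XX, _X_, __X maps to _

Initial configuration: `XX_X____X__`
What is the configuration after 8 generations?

____XXX__X_
XXX____X___
___XXX__XX_
XX____X____
__XXX__XXX_
X____X_____
_XXX__XXXX_
____X______

____X______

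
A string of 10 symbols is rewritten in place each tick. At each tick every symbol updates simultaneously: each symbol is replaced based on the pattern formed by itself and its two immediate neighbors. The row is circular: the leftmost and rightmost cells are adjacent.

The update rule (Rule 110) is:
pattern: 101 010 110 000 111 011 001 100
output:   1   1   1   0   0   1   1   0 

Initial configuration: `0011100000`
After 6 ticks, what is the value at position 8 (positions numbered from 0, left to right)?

tick 1: 0110100000
tick 2: 1111100000
tick 3: 1000100001
tick 4: 1001100011
tick 5: 1011100110
tick 6: 1110101111
position 8 holds 1

1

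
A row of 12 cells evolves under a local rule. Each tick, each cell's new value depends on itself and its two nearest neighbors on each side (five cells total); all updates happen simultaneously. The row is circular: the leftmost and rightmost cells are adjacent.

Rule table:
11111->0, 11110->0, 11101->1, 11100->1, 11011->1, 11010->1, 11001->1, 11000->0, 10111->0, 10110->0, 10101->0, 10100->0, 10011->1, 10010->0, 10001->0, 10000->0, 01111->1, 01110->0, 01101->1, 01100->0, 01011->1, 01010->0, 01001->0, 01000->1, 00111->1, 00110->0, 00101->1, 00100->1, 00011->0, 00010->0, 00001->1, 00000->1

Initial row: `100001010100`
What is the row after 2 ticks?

011000101110

tick 1: 110101000000
tick 2: 011000101110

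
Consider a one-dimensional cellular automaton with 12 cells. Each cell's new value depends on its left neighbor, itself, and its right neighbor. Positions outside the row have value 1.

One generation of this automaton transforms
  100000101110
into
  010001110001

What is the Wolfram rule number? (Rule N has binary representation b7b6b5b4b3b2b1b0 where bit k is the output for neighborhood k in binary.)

position 9: 111 → 0  (bit 7 = 0)
position 0: 110 → 0  (bit 6 = 0)
position 7: 101 → 1  (bit 5 = 1)
position 1: 100 → 1  (bit 4 = 1)
position 8: 011 → 0  (bit 3 = 0)
position 6: 010 → 1  (bit 2 = 1)
position 5: 001 → 1  (bit 1 = 1)
position 2: 000 → 0  (bit 0 = 0)
bits b7..b0 = 00110110 = 54

54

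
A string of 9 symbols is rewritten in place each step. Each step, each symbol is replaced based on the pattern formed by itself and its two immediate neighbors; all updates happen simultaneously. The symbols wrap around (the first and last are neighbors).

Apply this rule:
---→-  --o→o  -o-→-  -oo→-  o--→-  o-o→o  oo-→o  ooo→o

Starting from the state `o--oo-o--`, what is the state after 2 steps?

--o-oo--o
-o-o-o-o-

-o-o-o-o-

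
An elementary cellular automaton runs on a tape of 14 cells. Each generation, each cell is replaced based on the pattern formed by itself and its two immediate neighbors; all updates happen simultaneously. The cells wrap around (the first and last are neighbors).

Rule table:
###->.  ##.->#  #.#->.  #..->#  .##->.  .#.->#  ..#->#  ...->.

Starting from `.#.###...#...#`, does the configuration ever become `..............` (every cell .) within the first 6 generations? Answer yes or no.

generation 1: .#...##.###.##
generation 2: .##.#.#...#..#
generation 3: ..#.#.##.#####
generation 4: ###.#..#.....#
generation 5: ..#.#####...#.
generation 6: .##.....##.###
generation 6 is .##.....##.###, still not uniform .

no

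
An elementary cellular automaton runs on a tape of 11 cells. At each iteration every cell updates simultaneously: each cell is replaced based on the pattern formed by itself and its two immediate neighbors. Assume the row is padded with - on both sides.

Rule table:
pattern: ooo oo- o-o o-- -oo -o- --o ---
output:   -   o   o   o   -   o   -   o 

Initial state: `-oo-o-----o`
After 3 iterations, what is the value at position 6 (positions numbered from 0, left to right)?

iteration 1: --ooooooo-o
iteration 2: o-------ooo
iteration 3: ooooooo---o
position 6 holds o

o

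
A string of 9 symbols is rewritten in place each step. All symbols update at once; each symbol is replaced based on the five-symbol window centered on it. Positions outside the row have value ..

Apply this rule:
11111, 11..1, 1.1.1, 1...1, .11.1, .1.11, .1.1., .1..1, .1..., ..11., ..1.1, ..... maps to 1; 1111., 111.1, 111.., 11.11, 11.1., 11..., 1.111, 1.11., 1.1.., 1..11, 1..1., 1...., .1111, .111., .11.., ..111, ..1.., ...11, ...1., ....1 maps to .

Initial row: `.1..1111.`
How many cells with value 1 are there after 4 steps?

..1......
...1.1111
1..11....
.1.1...11
count of 1: 4

4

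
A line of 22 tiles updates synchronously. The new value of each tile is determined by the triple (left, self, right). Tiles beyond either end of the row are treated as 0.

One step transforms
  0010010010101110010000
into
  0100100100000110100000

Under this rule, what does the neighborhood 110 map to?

1

At position 14 the neighborhood is 110; the next row has 1 there.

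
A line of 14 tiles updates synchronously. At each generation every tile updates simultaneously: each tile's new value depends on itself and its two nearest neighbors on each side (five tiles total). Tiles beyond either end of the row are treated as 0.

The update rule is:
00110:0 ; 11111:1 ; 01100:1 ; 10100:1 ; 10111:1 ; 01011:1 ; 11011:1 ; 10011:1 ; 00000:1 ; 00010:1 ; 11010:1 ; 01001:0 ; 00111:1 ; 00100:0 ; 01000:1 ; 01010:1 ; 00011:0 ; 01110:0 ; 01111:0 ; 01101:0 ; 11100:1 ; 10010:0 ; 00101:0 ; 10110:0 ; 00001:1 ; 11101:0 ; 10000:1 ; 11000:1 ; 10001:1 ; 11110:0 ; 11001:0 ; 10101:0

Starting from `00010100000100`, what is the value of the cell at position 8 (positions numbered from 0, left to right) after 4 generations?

1

11101111111011
10011011100101
00100110100011
11001001111001
position 8 holds 1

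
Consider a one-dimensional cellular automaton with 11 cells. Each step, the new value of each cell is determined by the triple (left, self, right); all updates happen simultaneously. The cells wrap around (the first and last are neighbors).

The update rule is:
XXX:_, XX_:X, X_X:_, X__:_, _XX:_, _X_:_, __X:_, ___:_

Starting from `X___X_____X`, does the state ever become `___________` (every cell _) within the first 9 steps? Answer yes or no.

X__________
___________
all cells are _ at step 2

yes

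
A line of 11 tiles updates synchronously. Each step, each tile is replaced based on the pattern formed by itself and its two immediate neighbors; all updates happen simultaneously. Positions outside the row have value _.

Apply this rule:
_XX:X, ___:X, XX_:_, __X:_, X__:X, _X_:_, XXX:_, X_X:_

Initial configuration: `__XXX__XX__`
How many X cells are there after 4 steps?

X_X__X_X_XX
___X_____X_
XX__XXXX__X
X_X_X___X__
count of X: 4

4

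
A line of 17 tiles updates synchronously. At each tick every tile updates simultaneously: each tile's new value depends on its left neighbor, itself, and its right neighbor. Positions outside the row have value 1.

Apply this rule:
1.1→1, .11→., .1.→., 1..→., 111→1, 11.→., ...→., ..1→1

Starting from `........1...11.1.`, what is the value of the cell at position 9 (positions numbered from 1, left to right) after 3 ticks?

.......1...1..1.1
......1...1..1.1.
.....1...1..1.1.1
position 9 holds .

.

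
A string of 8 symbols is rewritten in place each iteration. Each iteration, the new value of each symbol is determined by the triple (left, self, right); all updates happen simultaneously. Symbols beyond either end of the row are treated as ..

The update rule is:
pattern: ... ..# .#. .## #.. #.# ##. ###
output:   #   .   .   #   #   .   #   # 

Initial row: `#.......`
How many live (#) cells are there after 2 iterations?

7

iteration 1: .#######
iteration 2: .#######
count of #: 7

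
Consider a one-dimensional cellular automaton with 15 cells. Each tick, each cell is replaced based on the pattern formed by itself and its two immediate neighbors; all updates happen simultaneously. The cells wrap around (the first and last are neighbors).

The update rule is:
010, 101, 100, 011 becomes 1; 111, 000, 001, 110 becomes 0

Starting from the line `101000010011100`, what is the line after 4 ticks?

111100011010010
100010010111011
010011011100110
011010110010101

011010110010101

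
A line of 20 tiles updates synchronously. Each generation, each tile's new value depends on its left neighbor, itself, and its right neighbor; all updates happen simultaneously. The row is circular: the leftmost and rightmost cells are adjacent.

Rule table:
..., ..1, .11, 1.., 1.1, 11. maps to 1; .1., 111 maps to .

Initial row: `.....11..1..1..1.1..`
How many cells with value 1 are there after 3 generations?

111111111.11.11.1.11
........11111111.11.
111111111......11111
count of 1: 14

14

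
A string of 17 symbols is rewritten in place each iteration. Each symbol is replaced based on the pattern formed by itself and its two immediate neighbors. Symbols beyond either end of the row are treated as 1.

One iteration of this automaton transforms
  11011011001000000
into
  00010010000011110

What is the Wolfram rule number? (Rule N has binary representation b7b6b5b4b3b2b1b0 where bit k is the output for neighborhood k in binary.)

9

position 0: 111 → 0  (bit 7 = 0)
position 1: 110 → 0  (bit 6 = 0)
position 2: 101 → 0  (bit 5 = 0)
position 8: 100 → 0  (bit 4 = 0)
position 3: 011 → 1  (bit 3 = 1)
position 10: 010 → 0  (bit 2 = 0)
position 9: 001 → 0  (bit 1 = 0)
position 12: 000 → 1  (bit 0 = 1)
bits b7..b0 = 00001001 = 9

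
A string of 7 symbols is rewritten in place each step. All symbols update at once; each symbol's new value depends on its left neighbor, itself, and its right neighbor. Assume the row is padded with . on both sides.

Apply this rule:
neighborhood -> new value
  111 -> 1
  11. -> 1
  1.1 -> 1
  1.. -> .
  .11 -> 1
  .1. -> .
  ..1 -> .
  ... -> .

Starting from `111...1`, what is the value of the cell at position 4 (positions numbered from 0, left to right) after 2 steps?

step 1: 111....
step 2: 111....
position 4 holds .

.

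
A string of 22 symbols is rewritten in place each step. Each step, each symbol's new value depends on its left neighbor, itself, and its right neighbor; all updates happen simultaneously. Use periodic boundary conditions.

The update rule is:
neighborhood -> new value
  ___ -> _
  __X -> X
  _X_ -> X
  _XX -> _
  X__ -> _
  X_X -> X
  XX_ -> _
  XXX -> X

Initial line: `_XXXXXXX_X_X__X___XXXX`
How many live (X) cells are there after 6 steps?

X_XXXXX_XXXX_XX__X_XX_
XX_XXX_X_XX_X___XXX__X
X_X_X_XXX__XX__X_X__X_
XXXXXX_X__X___XXXX_XXX
XXXXX_XX_XX__X_XX_X_XX
XXXX_X__X___XXX__XXX_X
count of X: 13

13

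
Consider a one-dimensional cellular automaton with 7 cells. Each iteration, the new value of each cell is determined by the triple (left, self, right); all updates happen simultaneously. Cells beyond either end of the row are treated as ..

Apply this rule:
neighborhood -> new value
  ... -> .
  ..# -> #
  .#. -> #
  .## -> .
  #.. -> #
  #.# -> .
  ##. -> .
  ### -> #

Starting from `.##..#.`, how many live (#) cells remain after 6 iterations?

3

iteration 1: #..####
iteration 2: ###.##.
iteration 3: .#....#
iteration 4: ###..##
iteration 5: .#.##..
iteration 6: ##...#.
count of #: 3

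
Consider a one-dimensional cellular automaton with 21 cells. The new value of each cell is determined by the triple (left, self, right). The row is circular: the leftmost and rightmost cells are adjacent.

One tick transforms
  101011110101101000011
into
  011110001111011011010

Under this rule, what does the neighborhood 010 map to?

At position 2 the neighborhood is 010; the next row has 1 there.

1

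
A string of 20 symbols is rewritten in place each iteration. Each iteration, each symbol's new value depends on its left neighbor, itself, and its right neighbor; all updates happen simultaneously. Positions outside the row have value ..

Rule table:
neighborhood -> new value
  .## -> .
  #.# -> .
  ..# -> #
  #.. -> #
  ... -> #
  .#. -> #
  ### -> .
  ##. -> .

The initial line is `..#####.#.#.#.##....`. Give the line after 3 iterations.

iteration 1: ##......#.#.#...####
iteration 2: ..#######.#.####....
iteration 3: ##........#.....####

##........#.....####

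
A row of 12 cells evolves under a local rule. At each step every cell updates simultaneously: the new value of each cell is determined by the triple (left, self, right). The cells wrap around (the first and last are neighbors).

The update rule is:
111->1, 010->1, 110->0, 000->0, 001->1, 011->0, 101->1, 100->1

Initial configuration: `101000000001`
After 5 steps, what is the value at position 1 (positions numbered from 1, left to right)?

011100000010
101010000111
011111001011
101110111100
110101011011
position 1 holds 1

1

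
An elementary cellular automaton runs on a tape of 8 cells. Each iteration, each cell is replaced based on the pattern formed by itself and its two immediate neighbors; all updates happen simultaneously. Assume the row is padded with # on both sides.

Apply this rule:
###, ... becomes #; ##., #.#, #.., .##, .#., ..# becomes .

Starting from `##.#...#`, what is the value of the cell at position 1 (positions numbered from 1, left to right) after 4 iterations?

#....#..
..##....
.....##.
.###....
position 1 holds .

.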